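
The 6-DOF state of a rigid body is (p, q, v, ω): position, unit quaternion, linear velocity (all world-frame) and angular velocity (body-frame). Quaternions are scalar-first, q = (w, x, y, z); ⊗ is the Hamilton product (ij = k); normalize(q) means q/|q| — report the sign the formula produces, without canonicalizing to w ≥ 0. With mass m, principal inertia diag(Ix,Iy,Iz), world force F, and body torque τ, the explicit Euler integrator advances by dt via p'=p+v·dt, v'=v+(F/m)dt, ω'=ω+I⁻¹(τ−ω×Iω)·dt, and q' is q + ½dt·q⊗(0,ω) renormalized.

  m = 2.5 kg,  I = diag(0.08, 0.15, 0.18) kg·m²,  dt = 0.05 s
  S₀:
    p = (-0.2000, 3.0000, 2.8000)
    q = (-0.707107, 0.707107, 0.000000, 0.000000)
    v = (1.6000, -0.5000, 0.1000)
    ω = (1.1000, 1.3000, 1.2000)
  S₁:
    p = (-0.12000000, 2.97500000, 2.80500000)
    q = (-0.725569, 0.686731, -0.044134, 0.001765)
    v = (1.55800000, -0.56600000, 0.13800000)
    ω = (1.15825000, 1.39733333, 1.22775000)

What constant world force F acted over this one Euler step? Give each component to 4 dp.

F = (-2.1000, -3.3000, 1.9000)

velocity change Δv = (-0.04200000, -0.06600000, 0.03800000)
F = m·Δv/dt = (-2.1000, -3.3000, 1.9000)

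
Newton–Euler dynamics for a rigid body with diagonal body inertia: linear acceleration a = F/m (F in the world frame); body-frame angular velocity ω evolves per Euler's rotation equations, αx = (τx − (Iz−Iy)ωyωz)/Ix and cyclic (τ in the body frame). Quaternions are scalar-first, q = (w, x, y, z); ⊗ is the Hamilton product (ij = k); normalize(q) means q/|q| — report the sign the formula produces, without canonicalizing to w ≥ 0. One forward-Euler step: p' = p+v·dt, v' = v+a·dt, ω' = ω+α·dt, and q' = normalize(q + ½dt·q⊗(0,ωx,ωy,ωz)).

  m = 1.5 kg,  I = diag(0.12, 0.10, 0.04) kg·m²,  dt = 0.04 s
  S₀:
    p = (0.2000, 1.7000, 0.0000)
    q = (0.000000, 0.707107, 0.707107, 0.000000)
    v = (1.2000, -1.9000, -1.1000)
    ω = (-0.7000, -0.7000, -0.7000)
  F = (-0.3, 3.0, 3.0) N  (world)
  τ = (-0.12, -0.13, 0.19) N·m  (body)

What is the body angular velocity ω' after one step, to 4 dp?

ω' = (-0.7302, -0.7677, -0.5002)

(τ − ω×Iω)/I = (-0.7550, -1.6920, 4.9950)
ω + α·dt = (-0.7302, -0.7677, -0.5002)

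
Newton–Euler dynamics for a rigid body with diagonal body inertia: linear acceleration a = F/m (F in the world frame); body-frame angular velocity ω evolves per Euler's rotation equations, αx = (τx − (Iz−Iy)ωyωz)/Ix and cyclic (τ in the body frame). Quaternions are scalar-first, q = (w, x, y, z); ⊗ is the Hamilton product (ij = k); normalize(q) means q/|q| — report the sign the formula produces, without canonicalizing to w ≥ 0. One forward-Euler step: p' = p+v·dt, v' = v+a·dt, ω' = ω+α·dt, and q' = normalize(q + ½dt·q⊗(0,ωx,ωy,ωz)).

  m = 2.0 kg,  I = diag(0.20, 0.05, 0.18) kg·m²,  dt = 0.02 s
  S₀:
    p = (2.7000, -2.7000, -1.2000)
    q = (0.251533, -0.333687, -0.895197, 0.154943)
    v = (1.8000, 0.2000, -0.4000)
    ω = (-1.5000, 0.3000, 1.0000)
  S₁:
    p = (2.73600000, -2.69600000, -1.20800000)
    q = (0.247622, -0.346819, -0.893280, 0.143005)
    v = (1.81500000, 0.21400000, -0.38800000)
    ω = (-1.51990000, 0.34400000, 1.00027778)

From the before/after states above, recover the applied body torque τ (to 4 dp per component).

rate change Δω = (-0.01990000, 0.04400000, 0.00027778)
τ = I·(Δω/dt) + ω₀×(Iω₀) = (-0.1600, 0.0800, 0.0700)

τ = (-0.1600, 0.0800, 0.0700)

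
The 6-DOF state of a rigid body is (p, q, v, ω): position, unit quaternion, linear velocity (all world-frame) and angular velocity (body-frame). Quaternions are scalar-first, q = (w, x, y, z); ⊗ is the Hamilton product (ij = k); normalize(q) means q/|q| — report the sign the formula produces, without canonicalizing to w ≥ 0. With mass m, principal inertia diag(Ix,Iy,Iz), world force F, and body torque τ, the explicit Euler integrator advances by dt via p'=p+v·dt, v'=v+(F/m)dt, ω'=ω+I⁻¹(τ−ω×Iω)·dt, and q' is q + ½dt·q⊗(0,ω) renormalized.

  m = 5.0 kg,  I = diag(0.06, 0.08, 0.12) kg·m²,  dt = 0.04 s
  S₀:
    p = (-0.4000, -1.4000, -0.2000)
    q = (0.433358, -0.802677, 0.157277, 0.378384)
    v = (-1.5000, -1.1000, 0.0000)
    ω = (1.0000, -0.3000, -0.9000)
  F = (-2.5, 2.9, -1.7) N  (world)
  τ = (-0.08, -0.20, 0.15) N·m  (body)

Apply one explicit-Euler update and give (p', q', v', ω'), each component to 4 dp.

(τ − ω×Iω)/I = (-1.5133, -3.1750, 1.3000)
ω' = ω + α·dt = (0.9395, -0.4270, -0.8480)
Hamilton product q⊗(0,ω) = (1.1904057, 0.4053239, -0.4740327, -0.3064961)
updated quaternion q' = (0.4570, -0.7943, 0.1477, 0.3721)
p + v·dt = (-0.4600, -1.4440, -0.2000)
new velocity v' = (-1.5200, -1.0768, -0.0136)

p' = (-0.4600, -1.4440, -0.2000)
q' = (0.4570, -0.7943, 0.1477, 0.3721)
v' = (-1.5200, -1.0768, -0.0136)
ω' = (0.9395, -0.4270, -0.8480)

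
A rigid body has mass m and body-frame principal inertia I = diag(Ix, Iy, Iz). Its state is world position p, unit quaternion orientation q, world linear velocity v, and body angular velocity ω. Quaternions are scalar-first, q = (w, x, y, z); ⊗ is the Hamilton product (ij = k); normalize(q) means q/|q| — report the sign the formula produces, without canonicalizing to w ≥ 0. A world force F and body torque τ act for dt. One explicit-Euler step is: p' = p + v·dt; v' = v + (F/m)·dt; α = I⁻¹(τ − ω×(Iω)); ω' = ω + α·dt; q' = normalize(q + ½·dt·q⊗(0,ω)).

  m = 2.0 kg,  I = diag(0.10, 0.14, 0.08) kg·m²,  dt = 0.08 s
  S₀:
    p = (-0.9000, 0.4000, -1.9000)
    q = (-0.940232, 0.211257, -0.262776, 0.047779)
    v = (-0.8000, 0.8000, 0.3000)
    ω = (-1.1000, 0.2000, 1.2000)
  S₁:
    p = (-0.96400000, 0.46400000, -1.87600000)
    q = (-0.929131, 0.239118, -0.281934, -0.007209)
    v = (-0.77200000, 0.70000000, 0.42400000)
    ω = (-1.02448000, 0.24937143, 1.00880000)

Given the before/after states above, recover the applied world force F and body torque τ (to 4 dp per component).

F = (0.7000, -2.5000, 3.1000)
τ = (0.0800, 0.0600, -0.2000)

ω₁ − ω₀ = (0.07552000, 0.04937143, -0.19120000)
precession coupling = (-0.0144, -0.0264, -0.0088)
applied torque τ = (0.0800, 0.0600, -0.2000)
Δv = v₁−v₀ = (0.02800000, -0.10000000, 0.12400000)
F = m·Δv/dt = (0.7000, -2.5000, 3.1000)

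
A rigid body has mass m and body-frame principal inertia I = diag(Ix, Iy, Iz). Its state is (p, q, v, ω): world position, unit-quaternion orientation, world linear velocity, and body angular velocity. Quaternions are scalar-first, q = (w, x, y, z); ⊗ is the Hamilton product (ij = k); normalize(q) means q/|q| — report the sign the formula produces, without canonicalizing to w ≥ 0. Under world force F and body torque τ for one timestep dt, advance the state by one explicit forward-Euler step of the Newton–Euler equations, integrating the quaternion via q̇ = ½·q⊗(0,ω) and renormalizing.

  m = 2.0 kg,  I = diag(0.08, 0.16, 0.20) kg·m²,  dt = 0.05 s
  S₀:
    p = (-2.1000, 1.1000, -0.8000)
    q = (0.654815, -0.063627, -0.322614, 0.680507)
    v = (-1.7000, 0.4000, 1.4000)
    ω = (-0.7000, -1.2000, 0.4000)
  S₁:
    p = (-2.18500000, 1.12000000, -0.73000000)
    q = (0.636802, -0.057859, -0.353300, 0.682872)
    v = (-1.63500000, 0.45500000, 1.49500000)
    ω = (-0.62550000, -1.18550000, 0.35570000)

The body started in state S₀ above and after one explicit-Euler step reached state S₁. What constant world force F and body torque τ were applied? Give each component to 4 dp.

Δω = ω₁−ω₀ = (0.07450000, 0.01450000, -0.04430000)
gyro term ω₀×Iω₀ = (-0.0192, 0.0336, 0.0672)
applied torque τ = (0.1000, 0.0800, -0.1100)
v₁ − v₀ = (0.06500000, 0.05500000, 0.09500000)
applied force F = (2.6000, 2.2000, 3.8000)

F = (2.6000, 2.2000, 3.8000)
τ = (0.1000, 0.0800, -0.1100)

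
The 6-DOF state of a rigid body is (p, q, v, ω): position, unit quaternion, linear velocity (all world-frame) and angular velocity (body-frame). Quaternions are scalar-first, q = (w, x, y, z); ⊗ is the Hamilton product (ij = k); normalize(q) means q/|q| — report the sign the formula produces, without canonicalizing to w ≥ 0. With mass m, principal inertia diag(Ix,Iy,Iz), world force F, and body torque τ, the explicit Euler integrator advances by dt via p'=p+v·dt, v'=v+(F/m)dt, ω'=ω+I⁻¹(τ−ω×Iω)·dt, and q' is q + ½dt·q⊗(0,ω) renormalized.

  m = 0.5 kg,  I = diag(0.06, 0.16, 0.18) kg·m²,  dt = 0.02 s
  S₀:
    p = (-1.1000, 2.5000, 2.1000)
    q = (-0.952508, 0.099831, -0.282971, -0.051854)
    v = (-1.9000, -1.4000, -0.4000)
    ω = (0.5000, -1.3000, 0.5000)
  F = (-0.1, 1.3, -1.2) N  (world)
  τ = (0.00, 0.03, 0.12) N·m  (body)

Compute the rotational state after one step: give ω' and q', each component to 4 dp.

α = I⁻¹(τ − ω×Iω) = (0.2167, 0.3750, 1.0278)
ω + α·dt = (0.5043, -1.2925, 0.5206)
q⊗(0,ω) = (-0.3918508, -0.6851497, 1.1624179, -0.4645488)
q' = normalize(q + ½dt·q⊗(0,ω)) = (-0.9563, 0.0930, -0.2713, -0.0565)

ω' = (0.5043, -1.2925, 0.5206)
q' = (-0.9563, 0.0930, -0.2713, -0.0565)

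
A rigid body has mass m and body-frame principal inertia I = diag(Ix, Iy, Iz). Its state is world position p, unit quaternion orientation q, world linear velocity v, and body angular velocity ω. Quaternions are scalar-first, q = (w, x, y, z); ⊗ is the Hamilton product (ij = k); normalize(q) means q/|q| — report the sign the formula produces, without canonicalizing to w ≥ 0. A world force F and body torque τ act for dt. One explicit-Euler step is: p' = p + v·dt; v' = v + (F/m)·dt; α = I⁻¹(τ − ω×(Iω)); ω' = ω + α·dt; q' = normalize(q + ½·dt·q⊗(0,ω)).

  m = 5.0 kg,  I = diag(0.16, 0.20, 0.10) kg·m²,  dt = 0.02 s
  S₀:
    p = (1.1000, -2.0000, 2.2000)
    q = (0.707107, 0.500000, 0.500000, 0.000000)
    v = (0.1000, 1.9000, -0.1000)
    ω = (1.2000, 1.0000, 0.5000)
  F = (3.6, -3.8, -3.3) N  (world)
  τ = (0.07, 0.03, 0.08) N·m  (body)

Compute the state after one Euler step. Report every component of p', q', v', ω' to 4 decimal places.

p' = (1.1020, -1.9620, 2.1980)
q' = (0.6960, 0.5109, 0.5045, 0.0025)
v' = (0.1144, 1.8848, -0.1132)
ω' = (1.2150, 0.9994, 0.5064)

angular accel α = (0.7500, -0.0300, 0.3200)
ω + α·dt = (1.2150, 0.9994, 0.5064)
2q̇ = q⊗(0,ω) = (-1.1000000, 1.0985284, 0.4571070, 0.2535535)
updated quaternion q' = (0.6960, 0.5109, 0.5045, 0.0025)
a = F/m = (0.7200, -0.7600, -0.6600)
p' = p + v·dt = (1.1020, -1.9620, 2.1980)
v + (F/m)dt = (0.1144, 1.8848, -0.1132)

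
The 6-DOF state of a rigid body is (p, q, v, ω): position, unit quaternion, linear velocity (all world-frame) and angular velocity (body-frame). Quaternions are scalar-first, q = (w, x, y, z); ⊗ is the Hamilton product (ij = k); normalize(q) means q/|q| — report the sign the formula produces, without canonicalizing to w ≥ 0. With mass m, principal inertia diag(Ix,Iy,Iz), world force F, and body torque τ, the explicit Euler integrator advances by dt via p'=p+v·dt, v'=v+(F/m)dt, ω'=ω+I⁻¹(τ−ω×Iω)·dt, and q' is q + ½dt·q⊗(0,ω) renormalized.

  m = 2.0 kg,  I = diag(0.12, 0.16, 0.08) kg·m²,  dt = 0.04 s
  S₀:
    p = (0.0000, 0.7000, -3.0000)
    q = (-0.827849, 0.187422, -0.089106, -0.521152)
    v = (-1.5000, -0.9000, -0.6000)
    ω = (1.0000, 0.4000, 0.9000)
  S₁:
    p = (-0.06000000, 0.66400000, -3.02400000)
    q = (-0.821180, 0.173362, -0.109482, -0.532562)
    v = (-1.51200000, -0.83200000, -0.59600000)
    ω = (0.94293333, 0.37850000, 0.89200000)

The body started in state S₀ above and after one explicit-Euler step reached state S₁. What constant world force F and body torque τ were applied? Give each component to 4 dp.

F = (-0.6000, 3.4000, 0.2000)
τ = (-0.2000, -0.0500, 0.0000)

Δω = ω₁−ω₀ = (-0.05706667, -0.02150000, -0.00800000)
gyro term ω₀×Iω₀ = (-0.0288, 0.0360, 0.0160)
τ = I·(Δω/dt) + ω₀×(Iω₀) = (-0.2000, -0.0500, 0.0000)
Δv = v₁−v₀ = (-0.01200000, 0.06800000, 0.00400000)
m·(v₁−v₀)/dt = (-0.6000, 3.4000, 0.2000)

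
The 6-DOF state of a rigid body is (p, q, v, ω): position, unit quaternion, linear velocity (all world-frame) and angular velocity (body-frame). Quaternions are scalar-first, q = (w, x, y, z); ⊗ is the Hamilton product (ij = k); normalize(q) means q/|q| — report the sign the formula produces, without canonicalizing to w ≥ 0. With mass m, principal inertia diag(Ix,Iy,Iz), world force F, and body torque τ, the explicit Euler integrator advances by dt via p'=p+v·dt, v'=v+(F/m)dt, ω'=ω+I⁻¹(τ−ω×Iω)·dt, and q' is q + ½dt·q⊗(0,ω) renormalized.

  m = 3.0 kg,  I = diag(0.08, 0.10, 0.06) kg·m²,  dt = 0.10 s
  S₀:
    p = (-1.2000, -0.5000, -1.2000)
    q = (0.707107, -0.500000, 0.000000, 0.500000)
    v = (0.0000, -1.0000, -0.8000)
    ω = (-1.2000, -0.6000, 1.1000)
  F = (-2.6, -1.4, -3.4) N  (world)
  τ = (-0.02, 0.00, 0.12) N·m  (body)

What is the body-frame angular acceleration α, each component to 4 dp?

precession coupling ω×(Iω) = (0.0264, -0.0264, 0.0144)
angular accel α = (-0.5800, 0.2640, 1.7600)

α = (-0.5800, 0.2640, 1.7600)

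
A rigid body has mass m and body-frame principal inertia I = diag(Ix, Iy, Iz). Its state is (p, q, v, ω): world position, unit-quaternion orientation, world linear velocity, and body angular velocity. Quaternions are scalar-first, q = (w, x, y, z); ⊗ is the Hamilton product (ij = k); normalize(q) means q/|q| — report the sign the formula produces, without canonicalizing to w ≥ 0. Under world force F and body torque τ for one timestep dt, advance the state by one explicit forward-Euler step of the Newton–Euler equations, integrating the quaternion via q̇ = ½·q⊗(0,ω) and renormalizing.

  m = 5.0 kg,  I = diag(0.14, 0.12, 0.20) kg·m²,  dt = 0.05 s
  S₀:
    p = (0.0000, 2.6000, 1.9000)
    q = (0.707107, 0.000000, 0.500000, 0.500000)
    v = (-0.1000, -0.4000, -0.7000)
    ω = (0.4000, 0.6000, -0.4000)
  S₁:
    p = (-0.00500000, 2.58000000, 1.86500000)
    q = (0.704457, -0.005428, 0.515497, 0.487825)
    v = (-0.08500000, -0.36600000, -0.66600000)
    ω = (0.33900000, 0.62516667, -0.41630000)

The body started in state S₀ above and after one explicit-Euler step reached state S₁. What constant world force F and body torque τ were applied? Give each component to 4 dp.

Δv = v₁−v₀ = (0.01500000, 0.03400000, 0.03400000)
applied force F = (1.5000, 3.4000, 3.4000)
ω₁ − ω₀ = (-0.06100000, 0.02516667, -0.01630000)
gyro term ω₀×Iω₀ = (-0.0192, 0.0096, -0.0048)
I·α + gyro = (-0.1900, 0.0700, -0.0700)

F = (1.5000, 3.4000, 3.4000)
τ = (-0.1900, 0.0700, -0.0700)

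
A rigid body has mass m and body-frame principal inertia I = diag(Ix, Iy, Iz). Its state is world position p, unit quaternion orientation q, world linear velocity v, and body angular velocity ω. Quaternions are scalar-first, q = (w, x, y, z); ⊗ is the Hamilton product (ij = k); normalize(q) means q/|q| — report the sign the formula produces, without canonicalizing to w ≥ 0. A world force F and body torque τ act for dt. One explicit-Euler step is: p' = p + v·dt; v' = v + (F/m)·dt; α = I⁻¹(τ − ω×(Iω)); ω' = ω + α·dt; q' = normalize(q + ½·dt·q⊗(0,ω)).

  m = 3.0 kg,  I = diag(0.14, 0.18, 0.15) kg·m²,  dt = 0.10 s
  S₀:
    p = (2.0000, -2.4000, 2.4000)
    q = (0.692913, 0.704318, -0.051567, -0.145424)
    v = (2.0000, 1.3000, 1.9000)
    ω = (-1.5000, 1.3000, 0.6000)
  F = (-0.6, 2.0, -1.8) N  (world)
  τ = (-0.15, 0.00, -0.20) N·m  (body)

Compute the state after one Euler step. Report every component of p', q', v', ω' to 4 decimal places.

new position p' = (2.2000, -2.2700, 2.5900)
v' = v + a·dt = (1.9800, 1.3667, 1.8400)
precession coupling ω×(Iω) = (-0.0234, 0.0090, -0.0780)
α = I⁻¹(τ − ω×Iω) = (-0.9043, -0.0500, -0.8133)
new body rate ω' = (-1.5904, 1.2950, 0.5187)
q⊗(0,ω) = (1.2107685, -0.8812585, 0.6963321, 1.2540107)
q' = normalize(q + ½dt·q⊗(0,ω)) = (0.7494, 0.6567, -0.0167, -0.0823)

p' = (2.2000, -2.2700, 2.5900)
q' = (0.7494, 0.6567, -0.0167, -0.0823)
v' = (1.9800, 1.3667, 1.8400)
ω' = (-1.5904, 1.2950, 0.5187)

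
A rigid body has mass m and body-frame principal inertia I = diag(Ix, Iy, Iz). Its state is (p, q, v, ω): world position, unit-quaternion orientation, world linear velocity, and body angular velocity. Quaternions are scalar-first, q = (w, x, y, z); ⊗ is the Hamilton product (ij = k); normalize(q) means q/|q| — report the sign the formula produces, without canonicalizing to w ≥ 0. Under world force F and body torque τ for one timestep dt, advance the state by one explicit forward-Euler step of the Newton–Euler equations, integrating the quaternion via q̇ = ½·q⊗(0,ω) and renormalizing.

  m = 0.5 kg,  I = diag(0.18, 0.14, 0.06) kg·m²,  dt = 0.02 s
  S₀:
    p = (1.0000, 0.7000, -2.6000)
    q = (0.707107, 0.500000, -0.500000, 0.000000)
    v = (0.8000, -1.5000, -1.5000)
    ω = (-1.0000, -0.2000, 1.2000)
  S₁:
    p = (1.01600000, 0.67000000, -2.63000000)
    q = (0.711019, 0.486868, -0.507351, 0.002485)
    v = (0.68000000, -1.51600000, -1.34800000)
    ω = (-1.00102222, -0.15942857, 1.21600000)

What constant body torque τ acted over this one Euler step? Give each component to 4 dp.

τ = (0.0100, 0.1400, 0.0400)

rate change Δω = (-0.00102222, 0.04057143, 0.01600000)
τ = I·(Δω/dt) + ω₀×(Iω₀) = (0.0100, 0.1400, 0.0400)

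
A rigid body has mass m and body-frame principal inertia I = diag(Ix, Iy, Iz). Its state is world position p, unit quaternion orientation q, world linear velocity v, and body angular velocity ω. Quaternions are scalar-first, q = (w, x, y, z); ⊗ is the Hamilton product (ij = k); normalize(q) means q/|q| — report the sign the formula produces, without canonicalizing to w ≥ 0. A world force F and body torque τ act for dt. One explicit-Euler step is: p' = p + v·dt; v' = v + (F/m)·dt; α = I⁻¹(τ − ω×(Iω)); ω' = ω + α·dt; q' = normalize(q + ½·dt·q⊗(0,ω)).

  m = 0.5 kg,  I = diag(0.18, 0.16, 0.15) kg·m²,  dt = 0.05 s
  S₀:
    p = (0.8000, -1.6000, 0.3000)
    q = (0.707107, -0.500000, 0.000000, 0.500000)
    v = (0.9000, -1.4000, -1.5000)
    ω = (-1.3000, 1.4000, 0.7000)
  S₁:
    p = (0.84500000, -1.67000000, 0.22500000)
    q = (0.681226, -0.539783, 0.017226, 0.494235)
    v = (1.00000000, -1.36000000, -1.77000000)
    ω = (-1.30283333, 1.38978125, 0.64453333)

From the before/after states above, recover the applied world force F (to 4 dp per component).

F = (1.0000, 0.4000, -2.7000)

v₁ − v₀ = (0.10000000, 0.04000000, -0.27000000)
F = m·Δv/dt = (1.0000, 0.4000, -2.7000)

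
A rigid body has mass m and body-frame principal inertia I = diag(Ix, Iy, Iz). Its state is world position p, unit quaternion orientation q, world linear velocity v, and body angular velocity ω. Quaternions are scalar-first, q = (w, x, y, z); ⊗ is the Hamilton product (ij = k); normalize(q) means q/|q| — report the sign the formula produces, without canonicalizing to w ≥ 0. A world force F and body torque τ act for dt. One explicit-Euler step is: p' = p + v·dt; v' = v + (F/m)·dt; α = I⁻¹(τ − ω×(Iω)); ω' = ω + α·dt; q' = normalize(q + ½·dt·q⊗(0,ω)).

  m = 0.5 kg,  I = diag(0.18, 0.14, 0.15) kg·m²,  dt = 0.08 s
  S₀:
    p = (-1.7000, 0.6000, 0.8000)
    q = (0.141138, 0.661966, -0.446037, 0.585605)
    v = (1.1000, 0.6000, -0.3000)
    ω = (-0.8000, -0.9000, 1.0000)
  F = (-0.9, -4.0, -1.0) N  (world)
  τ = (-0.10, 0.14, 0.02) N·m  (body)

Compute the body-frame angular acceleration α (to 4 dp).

gyro term ω×Iω = (-0.0090, -0.0240, -0.0288)
angular accel α = (-0.5056, 1.1714, 0.3253)

α = (-0.5056, 1.1714, 0.3253)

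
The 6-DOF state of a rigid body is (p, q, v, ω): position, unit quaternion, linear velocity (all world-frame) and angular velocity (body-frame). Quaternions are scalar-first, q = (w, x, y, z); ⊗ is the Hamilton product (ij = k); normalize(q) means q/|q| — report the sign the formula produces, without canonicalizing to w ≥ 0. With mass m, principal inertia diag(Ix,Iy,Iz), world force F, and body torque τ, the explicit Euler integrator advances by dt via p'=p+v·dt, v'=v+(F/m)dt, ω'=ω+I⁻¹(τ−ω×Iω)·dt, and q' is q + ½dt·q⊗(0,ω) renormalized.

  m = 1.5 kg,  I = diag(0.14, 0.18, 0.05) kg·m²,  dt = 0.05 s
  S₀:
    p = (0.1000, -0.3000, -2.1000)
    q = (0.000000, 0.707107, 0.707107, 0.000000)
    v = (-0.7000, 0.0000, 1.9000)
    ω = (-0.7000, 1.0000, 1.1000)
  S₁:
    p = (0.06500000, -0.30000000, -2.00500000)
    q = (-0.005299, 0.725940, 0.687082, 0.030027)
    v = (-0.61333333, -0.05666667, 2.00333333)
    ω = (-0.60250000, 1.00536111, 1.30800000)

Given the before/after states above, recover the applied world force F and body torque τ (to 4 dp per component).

ω₁ − ω₀ = (0.09750000, 0.00536111, 0.20800000)
τ = I·(Δω/dt) + ω₀×(Iω₀) = (0.1300, -0.0500, 0.1800)
Δv = v₁−v₀ = (0.08666667, -0.05666667, 0.10333333)
F = m·Δv/dt = (2.6000, -1.7000, 3.1000)

F = (2.6000, -1.7000, 3.1000)
τ = (0.1300, -0.0500, 0.1800)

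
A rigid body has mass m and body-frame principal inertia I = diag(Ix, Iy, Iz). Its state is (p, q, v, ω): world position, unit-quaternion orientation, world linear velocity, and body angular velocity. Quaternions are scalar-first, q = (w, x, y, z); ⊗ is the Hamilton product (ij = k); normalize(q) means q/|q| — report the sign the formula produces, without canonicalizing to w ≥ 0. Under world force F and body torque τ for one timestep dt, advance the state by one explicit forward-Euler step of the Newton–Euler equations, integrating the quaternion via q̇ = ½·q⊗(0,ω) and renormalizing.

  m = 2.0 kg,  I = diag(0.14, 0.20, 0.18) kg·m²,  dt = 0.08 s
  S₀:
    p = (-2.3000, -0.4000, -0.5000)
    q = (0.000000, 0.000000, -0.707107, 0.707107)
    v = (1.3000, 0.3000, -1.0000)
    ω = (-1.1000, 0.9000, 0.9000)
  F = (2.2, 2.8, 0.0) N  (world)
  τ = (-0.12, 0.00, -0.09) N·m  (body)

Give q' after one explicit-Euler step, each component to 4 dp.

q⊗(0,ω) = (0.0000000, -1.2727926, -0.7778177, -0.7778177)
q' = normalize(q + ½dt·q⊗(0,ω)) = (0.0000, -0.0508, -0.7366, 0.6745)

q' = (0.0000, -0.0508, -0.7366, 0.6745)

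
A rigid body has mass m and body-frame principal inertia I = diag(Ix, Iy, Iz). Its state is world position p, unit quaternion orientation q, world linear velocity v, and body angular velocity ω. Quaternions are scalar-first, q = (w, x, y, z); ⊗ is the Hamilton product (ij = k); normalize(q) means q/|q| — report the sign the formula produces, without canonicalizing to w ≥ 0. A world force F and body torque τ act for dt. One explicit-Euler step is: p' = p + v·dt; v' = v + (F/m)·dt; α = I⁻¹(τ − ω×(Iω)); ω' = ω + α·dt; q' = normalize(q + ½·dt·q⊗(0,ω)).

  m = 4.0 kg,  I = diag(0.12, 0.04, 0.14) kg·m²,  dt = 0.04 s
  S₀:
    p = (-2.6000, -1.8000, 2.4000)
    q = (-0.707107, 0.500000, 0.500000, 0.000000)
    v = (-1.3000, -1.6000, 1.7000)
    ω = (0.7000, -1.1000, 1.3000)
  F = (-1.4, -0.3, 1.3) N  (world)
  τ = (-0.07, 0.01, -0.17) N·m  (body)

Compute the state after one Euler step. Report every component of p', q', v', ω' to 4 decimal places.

p' = (-2.6520, -1.8640, 2.4680)
q' = (-0.7026, 0.5028, 0.5022, -0.0364)
v' = (-1.3140, -1.6030, 1.7130)
ω' = (0.7243, -1.0718, 1.2338)

ω×(Iω) gyroscopic = (-0.1430, -0.0182, 0.0616)
(τ − ω×Iω)/I = (0.6083, 0.7050, -1.6543)
ω + α·dt = (0.7243, -1.0718, 1.2338)
Hamilton product q⊗(0,ω) = (0.2000000, 0.1550251, 0.1278177, -1.8192391)
q + ½dt·q⊗(0,ω), renormalized = (-0.7026, 0.5028, 0.5022, -0.0364)
linear accel F/m = (-0.3500, -0.0750, 0.3250)
p + v·dt = (-2.6520, -1.8640, 2.4680)
new velocity v' = (-1.3140, -1.6030, 1.7130)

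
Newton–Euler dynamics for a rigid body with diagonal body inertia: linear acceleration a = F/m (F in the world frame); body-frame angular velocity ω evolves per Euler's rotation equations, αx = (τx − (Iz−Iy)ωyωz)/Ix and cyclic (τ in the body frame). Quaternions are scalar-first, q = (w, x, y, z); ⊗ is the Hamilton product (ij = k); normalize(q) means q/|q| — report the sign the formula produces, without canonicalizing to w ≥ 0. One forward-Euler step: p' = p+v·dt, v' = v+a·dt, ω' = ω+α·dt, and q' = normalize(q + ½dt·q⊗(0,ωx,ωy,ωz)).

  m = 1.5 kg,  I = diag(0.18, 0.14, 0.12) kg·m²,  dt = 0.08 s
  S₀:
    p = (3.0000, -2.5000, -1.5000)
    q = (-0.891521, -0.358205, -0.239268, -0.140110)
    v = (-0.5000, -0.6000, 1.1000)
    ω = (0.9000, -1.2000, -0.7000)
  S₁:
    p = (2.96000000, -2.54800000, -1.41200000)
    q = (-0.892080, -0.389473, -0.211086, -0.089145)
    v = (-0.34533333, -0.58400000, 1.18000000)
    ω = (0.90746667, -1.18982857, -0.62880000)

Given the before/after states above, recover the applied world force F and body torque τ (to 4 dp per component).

ω₁ − ω₀ = (0.00746667, 0.01017143, 0.07120000)
I·α + gyro = (0.0000, -0.0200, 0.1500)
velocity change Δv = (0.15466667, 0.01600000, 0.08000000)
F = m·Δv/dt = (2.9000, 0.3000, 1.5000)

F = (2.9000, 0.3000, 1.5000)
τ = (0.0000, -0.0200, 0.1500)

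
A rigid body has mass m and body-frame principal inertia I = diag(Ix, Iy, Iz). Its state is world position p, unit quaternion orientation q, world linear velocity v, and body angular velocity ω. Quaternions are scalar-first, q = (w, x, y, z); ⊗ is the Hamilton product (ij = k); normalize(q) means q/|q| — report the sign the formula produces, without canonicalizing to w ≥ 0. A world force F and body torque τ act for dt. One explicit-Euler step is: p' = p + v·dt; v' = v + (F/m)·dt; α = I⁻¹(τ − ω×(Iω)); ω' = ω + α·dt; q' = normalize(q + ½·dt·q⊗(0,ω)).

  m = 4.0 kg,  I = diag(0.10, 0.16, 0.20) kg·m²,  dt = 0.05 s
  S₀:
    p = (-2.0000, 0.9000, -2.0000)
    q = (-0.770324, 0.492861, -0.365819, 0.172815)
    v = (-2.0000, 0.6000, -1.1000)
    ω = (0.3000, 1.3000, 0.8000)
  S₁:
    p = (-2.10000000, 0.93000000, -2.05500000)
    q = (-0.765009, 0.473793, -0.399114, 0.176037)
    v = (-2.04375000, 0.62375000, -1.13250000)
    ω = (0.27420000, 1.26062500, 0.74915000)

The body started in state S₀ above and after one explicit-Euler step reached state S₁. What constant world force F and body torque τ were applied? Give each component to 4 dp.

Δv = v₁−v₀ = (-0.04375000, 0.02375000, -0.03250000)
F = m·Δv/dt = (-3.5000, 1.9000, -2.6000)
rate change Δω = (-0.02580000, -0.03937500, -0.05085000)
I·α + gyro = (-0.0100, -0.1500, -0.1800)

F = (-3.5000, 1.9000, -2.6000)
τ = (-0.0100, -0.1500, -0.1800)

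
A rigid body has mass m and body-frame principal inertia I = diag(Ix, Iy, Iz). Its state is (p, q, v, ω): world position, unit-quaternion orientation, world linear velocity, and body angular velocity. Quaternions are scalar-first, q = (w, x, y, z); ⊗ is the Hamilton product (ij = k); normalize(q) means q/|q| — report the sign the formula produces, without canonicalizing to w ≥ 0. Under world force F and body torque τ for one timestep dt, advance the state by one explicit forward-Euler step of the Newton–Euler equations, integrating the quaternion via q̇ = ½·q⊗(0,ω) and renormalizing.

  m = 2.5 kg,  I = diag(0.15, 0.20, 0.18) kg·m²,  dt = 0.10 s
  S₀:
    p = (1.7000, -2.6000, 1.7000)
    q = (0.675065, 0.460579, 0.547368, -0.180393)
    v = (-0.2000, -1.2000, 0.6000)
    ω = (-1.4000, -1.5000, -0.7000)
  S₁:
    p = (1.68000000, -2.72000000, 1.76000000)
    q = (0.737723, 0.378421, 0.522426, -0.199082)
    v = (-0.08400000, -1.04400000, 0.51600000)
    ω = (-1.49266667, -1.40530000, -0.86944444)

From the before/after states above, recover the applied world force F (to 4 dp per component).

Δv = v₁−v₀ = (0.11600000, 0.15600000, -0.08400000)
m·(v₁−v₀)/dt = (2.9000, 3.9000, -2.1000)

F = (2.9000, 3.9000, -2.1000)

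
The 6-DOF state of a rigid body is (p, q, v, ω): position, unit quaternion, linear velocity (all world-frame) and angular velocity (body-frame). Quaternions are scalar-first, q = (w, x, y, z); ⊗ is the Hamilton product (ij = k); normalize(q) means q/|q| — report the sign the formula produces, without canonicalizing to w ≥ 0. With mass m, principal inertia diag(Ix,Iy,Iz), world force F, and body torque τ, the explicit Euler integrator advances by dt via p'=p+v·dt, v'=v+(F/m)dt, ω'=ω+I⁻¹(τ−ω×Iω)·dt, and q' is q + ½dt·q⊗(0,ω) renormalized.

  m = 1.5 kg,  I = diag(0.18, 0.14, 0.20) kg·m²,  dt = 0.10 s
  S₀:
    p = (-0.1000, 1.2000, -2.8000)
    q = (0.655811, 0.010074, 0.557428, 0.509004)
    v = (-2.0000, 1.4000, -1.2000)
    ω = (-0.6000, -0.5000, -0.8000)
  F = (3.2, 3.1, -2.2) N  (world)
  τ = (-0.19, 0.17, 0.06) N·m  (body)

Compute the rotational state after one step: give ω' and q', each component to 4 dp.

α = I⁻¹(τ − ω×Iω) = (-1.1889, 1.2829, 0.3600)
ω + α·dt = (-0.7189, -0.3717, -0.7640)
Hamilton product q⊗(0,ω) = (0.6919616, -0.5849270, -0.6252487, -0.1952290)
q + ½dt·q⊗(0,ω), renormalized = (0.6893, -0.0191, 0.5253, 0.4985)

ω' = (-0.7189, -0.3717, -0.7640)
q' = (0.6893, -0.0191, 0.5253, 0.4985)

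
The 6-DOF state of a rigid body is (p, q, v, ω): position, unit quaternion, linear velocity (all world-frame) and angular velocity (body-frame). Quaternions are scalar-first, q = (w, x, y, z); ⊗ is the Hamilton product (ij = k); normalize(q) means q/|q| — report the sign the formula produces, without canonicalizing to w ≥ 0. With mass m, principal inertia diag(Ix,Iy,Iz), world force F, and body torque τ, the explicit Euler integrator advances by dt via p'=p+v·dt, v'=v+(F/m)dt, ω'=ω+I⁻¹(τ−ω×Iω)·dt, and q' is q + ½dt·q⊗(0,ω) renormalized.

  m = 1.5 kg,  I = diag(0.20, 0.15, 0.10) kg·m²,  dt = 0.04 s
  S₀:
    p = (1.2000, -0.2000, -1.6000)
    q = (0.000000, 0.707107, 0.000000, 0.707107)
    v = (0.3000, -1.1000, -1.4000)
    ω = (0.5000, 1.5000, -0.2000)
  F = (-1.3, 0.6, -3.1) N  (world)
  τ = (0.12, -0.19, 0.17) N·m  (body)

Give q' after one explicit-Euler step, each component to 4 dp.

2q̇ = q⊗(0,ω) = (-0.2121321, -1.0606605, 0.4949749, 1.0606605)
updated quaternion q' = (-0.0042, 0.6855, 0.0099, 0.7280)

q' = (-0.0042, 0.6855, 0.0099, 0.7280)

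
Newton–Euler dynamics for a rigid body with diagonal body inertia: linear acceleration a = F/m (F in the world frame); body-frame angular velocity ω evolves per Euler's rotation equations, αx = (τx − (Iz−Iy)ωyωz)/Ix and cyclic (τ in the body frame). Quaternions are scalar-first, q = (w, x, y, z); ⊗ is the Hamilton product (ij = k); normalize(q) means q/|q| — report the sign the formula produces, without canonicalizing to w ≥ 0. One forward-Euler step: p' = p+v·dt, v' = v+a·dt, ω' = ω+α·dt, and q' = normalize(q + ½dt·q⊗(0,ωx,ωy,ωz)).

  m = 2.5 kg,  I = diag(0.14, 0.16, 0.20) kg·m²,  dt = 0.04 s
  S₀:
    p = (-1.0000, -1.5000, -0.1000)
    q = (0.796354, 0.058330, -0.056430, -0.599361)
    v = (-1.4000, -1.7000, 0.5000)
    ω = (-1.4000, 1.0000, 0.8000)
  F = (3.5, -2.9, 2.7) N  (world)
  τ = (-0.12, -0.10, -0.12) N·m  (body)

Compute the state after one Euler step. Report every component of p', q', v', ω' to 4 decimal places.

p' = p + v·dt = (-1.0560, -1.5680, -0.0800)
new velocity v' = (-1.3440, -1.7464, 0.5432)
ω×(Iω) gyroscopic = (0.0320, 0.0672, -0.0280)
α = I⁻¹(τ − ω×Iω) = (-1.0857, -1.0450, -0.4600)
new body rate ω' = (-1.4434, 0.9582, 0.7816)
Hamilton product q⊗(0,ω) = (0.6175808, -0.5606786, 1.5887954, 0.6164112)
q' = normalize(q + ½dt·q⊗(0,ω)) = (0.8081, 0.0471, -0.0246, -0.5866)

p' = (-1.0560, -1.5680, -0.0800)
q' = (0.8081, 0.0471, -0.0246, -0.5866)
v' = (-1.3440, -1.7464, 0.5432)
ω' = (-1.4434, 0.9582, 0.7816)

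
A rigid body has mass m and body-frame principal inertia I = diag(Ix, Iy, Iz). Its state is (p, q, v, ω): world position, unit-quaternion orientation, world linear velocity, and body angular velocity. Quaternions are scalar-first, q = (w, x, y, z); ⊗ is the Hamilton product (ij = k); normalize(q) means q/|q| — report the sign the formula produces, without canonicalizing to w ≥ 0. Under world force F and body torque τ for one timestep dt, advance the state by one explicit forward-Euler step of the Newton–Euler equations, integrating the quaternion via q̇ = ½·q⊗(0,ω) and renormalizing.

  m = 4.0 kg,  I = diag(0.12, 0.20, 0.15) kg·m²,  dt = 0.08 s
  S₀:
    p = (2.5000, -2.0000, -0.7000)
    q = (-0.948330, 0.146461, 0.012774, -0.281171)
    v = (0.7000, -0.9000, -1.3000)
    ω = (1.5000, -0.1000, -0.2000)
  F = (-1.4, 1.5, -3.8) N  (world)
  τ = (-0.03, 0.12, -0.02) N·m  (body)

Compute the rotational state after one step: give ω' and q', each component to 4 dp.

ω' = (1.4807, -0.0556, -0.2043)
q' = (-0.9576, 0.0882, 0.0009, -0.2744)

α = I⁻¹(τ − ω×Iω) = (-0.2417, 0.5550, -0.0533)
ω + α·dt = (1.4807, -0.0556, -0.2043)
Hamilton product q⊗(0,ω) = (-0.2746483, -1.4531669, -0.2976313, 0.1558589)
q + ½dt·q⊗(0,ω), renormalized = (-0.9576, 0.0882, 0.0009, -0.2744)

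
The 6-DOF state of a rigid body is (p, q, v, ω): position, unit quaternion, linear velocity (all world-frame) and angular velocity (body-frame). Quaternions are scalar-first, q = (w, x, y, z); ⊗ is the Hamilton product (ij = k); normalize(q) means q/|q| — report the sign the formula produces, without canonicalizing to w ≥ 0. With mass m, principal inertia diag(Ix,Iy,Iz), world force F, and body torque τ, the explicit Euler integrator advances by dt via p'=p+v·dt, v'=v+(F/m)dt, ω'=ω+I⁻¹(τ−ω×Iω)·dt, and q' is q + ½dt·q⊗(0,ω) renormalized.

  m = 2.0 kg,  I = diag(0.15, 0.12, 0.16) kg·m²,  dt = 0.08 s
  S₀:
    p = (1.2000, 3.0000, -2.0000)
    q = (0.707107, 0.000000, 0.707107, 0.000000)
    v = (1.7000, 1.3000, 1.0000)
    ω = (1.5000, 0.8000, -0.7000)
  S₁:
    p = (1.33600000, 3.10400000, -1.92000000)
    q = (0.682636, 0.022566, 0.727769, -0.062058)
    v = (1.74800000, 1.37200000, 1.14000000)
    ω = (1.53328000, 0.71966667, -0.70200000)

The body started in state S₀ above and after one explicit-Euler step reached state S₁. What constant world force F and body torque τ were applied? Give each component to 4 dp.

F = (1.2000, 1.8000, 3.5000)
τ = (0.0400, -0.1100, -0.0400)

rate change Δω = (0.03328000, -0.08033333, -0.00200000)
I·α + gyro = (0.0400, -0.1100, -0.0400)
v₁ − v₀ = (0.04800000, 0.07200000, 0.14000000)
applied force F = (1.2000, 1.8000, 3.5000)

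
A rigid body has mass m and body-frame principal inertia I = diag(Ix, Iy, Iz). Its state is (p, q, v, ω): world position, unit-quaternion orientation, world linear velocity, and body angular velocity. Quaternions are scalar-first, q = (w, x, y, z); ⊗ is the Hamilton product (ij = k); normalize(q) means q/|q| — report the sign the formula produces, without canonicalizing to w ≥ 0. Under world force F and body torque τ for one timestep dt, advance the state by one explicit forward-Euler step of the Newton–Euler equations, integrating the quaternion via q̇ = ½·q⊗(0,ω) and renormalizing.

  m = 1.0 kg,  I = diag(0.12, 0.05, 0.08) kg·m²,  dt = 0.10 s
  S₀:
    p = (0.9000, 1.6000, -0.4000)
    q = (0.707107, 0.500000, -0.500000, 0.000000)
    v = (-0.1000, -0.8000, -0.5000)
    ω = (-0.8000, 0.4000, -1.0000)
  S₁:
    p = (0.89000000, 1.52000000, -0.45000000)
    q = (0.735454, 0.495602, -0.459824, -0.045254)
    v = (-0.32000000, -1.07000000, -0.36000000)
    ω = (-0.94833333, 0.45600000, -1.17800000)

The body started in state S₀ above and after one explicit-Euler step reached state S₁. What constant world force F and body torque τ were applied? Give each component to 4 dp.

F = (-2.2000, -2.7000, 1.4000)
τ = (-0.1900, 0.0600, -0.1200)

Δω = ω₁−ω₀ = (-0.14833333, 0.05600000, -0.17800000)
τ = I·(Δω/dt) + ω₀×(Iω₀) = (-0.1900, 0.0600, -0.1200)
Δv = v₁−v₀ = (-0.22000000, -0.27000000, 0.14000000)
m·(v₁−v₀)/dt = (-2.2000, -2.7000, 1.4000)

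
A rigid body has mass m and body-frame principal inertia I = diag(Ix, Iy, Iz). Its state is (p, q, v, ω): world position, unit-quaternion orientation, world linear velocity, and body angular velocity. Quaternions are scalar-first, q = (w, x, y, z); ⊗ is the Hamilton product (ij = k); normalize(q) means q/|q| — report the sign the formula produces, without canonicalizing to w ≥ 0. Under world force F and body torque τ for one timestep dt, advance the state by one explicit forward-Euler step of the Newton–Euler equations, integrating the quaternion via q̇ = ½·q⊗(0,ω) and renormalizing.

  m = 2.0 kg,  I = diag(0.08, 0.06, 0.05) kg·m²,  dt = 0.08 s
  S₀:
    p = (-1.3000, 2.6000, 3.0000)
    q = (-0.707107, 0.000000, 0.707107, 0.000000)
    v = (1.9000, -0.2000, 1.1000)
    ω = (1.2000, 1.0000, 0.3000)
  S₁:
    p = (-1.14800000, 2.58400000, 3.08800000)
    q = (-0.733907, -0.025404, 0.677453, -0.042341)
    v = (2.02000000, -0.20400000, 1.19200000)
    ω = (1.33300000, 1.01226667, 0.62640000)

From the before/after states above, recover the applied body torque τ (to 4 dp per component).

Δω = ω₁−ω₀ = (0.13300000, 0.01226667, 0.32640000)
gyro term ω₀×Iω₀ = (-0.0030, 0.0108, -0.0240)
τ = I·(Δω/dt) + ω₀×(Iω₀) = (0.1300, 0.0200, 0.1800)

τ = (0.1300, 0.0200, 0.1800)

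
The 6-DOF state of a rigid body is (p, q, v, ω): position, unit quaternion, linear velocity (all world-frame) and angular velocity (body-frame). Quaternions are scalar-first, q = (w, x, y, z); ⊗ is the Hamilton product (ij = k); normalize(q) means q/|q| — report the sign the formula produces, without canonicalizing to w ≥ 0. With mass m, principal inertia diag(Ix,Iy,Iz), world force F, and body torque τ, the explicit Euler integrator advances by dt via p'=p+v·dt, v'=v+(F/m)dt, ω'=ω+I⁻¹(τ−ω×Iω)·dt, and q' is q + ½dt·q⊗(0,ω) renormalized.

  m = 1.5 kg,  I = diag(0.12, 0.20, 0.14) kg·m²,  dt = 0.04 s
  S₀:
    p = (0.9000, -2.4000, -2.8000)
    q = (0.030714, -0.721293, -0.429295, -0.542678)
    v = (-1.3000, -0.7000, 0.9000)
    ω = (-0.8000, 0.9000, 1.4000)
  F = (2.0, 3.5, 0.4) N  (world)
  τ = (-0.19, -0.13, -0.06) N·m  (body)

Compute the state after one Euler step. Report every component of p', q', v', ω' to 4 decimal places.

p' = (0.8480, -2.4280, -2.7640)
q' = (0.0421, -0.7235, -0.3996, -0.5613)
v' = (-1.2467, -0.6067, 0.9107)
ω' = (-0.8381, 0.8695, 1.3993)

a = (1.3333, 2.3333, 0.2667)
p' = p + v·dt = (0.8480, -2.4280, -2.7640)
v + (F/m)dt = (-1.2467, -0.6067, 0.9107)
(τ − ω×Iω)/I = (-0.9533, -0.7620, -0.0171)
ω' = ω + α·dt = (-0.8381, 0.8695, 1.3993)
Hamilton product q⊗(0,ω) = (0.5690803, -0.1371740, 1.4715952, -0.9496001)
updated quaternion q' = (0.0421, -0.7235, -0.3996, -0.5613)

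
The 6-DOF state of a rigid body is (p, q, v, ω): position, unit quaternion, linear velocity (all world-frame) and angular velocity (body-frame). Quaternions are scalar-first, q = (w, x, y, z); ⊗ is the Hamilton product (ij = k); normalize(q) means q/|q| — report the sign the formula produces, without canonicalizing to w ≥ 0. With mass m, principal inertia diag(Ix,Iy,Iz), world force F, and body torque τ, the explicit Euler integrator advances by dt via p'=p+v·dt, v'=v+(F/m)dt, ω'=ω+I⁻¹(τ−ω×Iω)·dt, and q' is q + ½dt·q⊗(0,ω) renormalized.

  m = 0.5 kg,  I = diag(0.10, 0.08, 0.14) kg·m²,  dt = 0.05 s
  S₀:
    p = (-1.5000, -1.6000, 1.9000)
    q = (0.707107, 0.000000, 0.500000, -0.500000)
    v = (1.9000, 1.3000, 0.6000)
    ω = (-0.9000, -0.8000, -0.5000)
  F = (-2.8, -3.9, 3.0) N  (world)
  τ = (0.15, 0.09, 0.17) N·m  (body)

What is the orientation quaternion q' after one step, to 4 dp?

q' = (0.7105, -0.0321, 0.4968, -0.4973)

q⊗(0,ω) = (0.1500000, -1.2863963, -0.1156856, 0.0964465)
q' = normalize(q + ½dt·q⊗(0,ω)) = (0.7105, -0.0321, 0.4968, -0.4973)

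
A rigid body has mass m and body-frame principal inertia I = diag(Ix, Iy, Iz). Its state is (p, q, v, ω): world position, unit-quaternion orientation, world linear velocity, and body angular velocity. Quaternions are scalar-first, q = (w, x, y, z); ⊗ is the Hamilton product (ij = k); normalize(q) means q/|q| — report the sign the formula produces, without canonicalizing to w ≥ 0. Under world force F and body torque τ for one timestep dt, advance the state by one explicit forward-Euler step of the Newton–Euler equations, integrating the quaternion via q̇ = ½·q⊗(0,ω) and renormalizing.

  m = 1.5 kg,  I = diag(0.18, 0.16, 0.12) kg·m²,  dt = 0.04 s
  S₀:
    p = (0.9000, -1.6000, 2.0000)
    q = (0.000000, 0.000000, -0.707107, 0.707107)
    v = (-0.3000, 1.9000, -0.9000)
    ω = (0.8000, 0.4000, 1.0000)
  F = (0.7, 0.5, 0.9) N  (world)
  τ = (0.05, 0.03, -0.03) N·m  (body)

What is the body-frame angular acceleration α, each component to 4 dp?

ω×(Iω) gyroscopic = (-0.0160, 0.0480, -0.0064)
α = I⁻¹(τ − ω×Iω) = (0.3667, -0.1125, -0.1967)

α = (0.3667, -0.1125, -0.1967)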